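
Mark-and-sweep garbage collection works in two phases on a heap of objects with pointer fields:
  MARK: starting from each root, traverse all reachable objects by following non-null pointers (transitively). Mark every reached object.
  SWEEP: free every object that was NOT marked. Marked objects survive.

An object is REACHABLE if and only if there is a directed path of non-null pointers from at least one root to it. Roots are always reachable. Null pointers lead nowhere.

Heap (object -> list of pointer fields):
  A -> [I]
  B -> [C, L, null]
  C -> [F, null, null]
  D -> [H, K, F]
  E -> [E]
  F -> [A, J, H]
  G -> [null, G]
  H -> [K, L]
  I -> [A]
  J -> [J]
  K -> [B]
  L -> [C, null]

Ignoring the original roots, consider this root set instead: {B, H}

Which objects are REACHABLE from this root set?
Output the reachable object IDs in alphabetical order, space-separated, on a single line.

Answer: A B C F H I J K L

Derivation:
Roots: B H
Mark B: refs=C L null, marked=B
Mark H: refs=K L, marked=B H
Mark C: refs=F null null, marked=B C H
Mark L: refs=C null, marked=B C H L
Mark K: refs=B, marked=B C H K L
Mark F: refs=A J H, marked=B C F H K L
Mark A: refs=I, marked=A B C F H K L
Mark J: refs=J, marked=A B C F H J K L
Mark I: refs=A, marked=A B C F H I J K L
Unmarked (collected): D E G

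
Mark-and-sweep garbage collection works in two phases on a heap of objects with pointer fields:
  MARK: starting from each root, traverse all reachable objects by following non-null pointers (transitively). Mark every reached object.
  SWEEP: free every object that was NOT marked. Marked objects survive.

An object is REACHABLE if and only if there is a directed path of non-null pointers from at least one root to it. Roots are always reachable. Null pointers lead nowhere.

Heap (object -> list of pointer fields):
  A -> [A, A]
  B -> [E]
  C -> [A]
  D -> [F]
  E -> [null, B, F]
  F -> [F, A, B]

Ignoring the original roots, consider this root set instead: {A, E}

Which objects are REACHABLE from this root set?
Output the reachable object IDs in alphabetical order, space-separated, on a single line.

Roots: A E
Mark A: refs=A A, marked=A
Mark E: refs=null B F, marked=A E
Mark B: refs=E, marked=A B E
Mark F: refs=F A B, marked=A B E F
Unmarked (collected): C D

Answer: A B E F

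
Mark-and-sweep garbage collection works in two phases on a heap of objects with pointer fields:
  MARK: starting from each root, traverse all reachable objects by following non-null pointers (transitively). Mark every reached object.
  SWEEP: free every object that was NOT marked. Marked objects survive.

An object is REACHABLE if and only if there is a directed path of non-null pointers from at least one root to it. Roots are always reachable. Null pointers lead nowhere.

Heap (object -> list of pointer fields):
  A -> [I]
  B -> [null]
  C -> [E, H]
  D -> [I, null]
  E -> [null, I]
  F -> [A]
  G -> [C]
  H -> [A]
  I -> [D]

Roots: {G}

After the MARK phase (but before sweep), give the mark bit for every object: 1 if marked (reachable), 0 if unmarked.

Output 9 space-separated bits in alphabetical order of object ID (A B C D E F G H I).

Roots: G
Mark G: refs=C, marked=G
Mark C: refs=E H, marked=C G
Mark E: refs=null I, marked=C E G
Mark H: refs=A, marked=C E G H
Mark I: refs=D, marked=C E G H I
Mark A: refs=I, marked=A C E G H I
Mark D: refs=I null, marked=A C D E G H I
Unmarked (collected): B F

Answer: 1 0 1 1 1 0 1 1 1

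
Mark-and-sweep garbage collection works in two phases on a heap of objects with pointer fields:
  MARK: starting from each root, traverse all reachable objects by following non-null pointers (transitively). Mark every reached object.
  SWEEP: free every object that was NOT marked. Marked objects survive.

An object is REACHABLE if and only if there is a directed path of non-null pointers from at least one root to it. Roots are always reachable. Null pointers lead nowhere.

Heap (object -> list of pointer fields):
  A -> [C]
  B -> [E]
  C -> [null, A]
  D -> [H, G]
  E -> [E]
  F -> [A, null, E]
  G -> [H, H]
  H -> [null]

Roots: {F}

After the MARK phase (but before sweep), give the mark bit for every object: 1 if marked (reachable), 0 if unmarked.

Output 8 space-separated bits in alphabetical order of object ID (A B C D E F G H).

Answer: 1 0 1 0 1 1 0 0

Derivation:
Roots: F
Mark F: refs=A null E, marked=F
Mark A: refs=C, marked=A F
Mark E: refs=E, marked=A E F
Mark C: refs=null A, marked=A C E F
Unmarked (collected): B D G H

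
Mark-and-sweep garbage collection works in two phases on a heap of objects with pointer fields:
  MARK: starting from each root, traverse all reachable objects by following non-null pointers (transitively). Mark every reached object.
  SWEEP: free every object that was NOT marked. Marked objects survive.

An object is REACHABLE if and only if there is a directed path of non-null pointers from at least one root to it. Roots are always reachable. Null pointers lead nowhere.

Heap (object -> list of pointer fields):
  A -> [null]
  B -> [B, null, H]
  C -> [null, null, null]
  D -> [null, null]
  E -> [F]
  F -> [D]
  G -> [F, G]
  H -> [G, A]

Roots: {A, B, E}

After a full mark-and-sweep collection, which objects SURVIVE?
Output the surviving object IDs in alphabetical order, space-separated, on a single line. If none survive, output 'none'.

Roots: A B E
Mark A: refs=null, marked=A
Mark B: refs=B null H, marked=A B
Mark E: refs=F, marked=A B E
Mark H: refs=G A, marked=A B E H
Mark F: refs=D, marked=A B E F H
Mark G: refs=F G, marked=A B E F G H
Mark D: refs=null null, marked=A B D E F G H
Unmarked (collected): C

Answer: A B D E F G H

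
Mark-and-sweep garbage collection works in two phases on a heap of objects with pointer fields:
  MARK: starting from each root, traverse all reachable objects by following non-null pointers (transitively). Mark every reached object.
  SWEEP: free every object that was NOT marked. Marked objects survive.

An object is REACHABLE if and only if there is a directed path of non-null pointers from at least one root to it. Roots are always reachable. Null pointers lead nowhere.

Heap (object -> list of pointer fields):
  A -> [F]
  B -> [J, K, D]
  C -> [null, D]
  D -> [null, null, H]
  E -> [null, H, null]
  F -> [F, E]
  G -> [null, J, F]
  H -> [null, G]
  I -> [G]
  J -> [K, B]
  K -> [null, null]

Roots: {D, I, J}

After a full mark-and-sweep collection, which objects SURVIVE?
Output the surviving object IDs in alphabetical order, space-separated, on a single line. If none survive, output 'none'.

Answer: B D E F G H I J K

Derivation:
Roots: D I J
Mark D: refs=null null H, marked=D
Mark I: refs=G, marked=D I
Mark J: refs=K B, marked=D I J
Mark H: refs=null G, marked=D H I J
Mark G: refs=null J F, marked=D G H I J
Mark K: refs=null null, marked=D G H I J K
Mark B: refs=J K D, marked=B D G H I J K
Mark F: refs=F E, marked=B D F G H I J K
Mark E: refs=null H null, marked=B D E F G H I J K
Unmarked (collected): A C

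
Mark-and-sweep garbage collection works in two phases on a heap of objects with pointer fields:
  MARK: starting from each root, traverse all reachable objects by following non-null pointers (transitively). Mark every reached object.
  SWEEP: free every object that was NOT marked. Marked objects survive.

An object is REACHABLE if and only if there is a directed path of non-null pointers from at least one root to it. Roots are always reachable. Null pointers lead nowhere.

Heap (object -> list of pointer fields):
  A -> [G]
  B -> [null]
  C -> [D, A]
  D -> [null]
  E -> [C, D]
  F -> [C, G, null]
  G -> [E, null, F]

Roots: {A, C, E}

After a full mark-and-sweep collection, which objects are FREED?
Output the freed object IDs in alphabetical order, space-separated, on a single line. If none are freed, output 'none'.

Answer: B

Derivation:
Roots: A C E
Mark A: refs=G, marked=A
Mark C: refs=D A, marked=A C
Mark E: refs=C D, marked=A C E
Mark G: refs=E null F, marked=A C E G
Mark D: refs=null, marked=A C D E G
Mark F: refs=C G null, marked=A C D E F G
Unmarked (collected): B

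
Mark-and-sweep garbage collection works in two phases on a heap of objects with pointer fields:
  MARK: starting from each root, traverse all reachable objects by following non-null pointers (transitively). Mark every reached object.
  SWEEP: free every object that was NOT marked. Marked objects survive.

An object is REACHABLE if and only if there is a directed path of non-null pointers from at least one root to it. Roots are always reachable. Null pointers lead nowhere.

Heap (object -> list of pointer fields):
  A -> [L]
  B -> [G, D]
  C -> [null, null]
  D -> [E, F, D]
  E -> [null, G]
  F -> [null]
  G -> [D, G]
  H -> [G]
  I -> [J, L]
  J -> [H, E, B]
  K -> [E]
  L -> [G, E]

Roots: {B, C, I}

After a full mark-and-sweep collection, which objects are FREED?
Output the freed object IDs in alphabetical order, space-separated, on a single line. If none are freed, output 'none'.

Roots: B C I
Mark B: refs=G D, marked=B
Mark C: refs=null null, marked=B C
Mark I: refs=J L, marked=B C I
Mark G: refs=D G, marked=B C G I
Mark D: refs=E F D, marked=B C D G I
Mark J: refs=H E B, marked=B C D G I J
Mark L: refs=G E, marked=B C D G I J L
Mark E: refs=null G, marked=B C D E G I J L
Mark F: refs=null, marked=B C D E F G I J L
Mark H: refs=G, marked=B C D E F G H I J L
Unmarked (collected): A K

Answer: A K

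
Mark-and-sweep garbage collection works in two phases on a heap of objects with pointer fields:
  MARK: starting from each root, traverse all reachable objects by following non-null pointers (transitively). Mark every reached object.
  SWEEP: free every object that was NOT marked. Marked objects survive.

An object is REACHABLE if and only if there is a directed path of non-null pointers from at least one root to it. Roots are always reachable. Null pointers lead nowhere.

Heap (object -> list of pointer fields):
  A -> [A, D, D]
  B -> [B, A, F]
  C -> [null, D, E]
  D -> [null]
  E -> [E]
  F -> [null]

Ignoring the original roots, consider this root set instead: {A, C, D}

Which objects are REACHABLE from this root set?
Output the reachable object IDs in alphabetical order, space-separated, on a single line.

Roots: A C D
Mark A: refs=A D D, marked=A
Mark C: refs=null D E, marked=A C
Mark D: refs=null, marked=A C D
Mark E: refs=E, marked=A C D E
Unmarked (collected): B F

Answer: A C D E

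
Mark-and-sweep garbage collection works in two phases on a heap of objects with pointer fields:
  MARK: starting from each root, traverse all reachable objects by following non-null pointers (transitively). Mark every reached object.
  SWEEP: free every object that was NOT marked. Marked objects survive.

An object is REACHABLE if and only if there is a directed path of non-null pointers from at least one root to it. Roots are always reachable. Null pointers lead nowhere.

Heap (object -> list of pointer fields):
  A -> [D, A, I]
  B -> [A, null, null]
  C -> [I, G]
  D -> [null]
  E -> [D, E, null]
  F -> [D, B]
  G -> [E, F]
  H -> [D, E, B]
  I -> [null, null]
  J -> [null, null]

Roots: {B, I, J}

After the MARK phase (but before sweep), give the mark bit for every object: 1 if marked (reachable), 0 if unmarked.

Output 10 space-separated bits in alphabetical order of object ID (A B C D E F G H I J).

Answer: 1 1 0 1 0 0 0 0 1 1

Derivation:
Roots: B I J
Mark B: refs=A null null, marked=B
Mark I: refs=null null, marked=B I
Mark J: refs=null null, marked=B I J
Mark A: refs=D A I, marked=A B I J
Mark D: refs=null, marked=A B D I J
Unmarked (collected): C E F G H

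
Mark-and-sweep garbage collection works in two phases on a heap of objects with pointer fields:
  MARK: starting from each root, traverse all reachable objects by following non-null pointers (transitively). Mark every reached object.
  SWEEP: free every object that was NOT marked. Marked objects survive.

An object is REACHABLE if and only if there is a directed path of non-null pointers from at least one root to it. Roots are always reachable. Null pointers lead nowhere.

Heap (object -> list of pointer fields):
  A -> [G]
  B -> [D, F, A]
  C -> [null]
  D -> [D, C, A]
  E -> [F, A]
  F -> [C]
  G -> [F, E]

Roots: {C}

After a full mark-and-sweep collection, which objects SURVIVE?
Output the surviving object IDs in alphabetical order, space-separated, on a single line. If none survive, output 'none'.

Roots: C
Mark C: refs=null, marked=C
Unmarked (collected): A B D E F G

Answer: C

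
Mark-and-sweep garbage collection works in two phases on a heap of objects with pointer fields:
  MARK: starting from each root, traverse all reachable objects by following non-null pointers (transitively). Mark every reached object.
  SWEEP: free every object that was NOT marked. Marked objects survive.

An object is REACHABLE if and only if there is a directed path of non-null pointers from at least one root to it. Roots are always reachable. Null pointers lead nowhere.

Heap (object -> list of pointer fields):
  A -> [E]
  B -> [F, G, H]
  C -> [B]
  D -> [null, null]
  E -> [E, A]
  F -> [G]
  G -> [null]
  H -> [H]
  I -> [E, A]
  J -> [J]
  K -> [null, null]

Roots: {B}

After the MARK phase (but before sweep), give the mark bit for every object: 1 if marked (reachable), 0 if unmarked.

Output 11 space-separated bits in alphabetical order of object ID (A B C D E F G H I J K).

Roots: B
Mark B: refs=F G H, marked=B
Mark F: refs=G, marked=B F
Mark G: refs=null, marked=B F G
Mark H: refs=H, marked=B F G H
Unmarked (collected): A C D E I J K

Answer: 0 1 0 0 0 1 1 1 0 0 0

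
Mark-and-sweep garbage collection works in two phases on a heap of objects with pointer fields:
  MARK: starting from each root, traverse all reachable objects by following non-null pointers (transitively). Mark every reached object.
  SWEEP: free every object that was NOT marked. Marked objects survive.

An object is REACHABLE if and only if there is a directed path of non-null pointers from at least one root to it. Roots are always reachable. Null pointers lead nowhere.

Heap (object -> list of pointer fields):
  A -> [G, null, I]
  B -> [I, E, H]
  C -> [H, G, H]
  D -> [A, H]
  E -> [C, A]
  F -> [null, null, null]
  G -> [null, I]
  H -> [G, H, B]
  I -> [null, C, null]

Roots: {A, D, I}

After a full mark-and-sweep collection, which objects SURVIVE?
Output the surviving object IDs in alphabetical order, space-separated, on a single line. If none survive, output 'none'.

Roots: A D I
Mark A: refs=G null I, marked=A
Mark D: refs=A H, marked=A D
Mark I: refs=null C null, marked=A D I
Mark G: refs=null I, marked=A D G I
Mark H: refs=G H B, marked=A D G H I
Mark C: refs=H G H, marked=A C D G H I
Mark B: refs=I E H, marked=A B C D G H I
Mark E: refs=C A, marked=A B C D E G H I
Unmarked (collected): F

Answer: A B C D E G H I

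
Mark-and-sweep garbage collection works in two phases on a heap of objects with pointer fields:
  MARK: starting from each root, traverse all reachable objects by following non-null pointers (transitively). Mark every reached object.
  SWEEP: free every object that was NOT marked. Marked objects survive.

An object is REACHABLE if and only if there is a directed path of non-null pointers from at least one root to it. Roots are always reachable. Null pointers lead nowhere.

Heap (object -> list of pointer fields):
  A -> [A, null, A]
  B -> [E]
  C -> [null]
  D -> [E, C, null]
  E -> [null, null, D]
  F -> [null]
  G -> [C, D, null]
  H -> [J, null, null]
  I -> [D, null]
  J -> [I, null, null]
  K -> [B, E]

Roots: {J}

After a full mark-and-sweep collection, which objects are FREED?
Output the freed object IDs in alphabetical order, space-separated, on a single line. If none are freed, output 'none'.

Answer: A B F G H K

Derivation:
Roots: J
Mark J: refs=I null null, marked=J
Mark I: refs=D null, marked=I J
Mark D: refs=E C null, marked=D I J
Mark E: refs=null null D, marked=D E I J
Mark C: refs=null, marked=C D E I J
Unmarked (collected): A B F G H K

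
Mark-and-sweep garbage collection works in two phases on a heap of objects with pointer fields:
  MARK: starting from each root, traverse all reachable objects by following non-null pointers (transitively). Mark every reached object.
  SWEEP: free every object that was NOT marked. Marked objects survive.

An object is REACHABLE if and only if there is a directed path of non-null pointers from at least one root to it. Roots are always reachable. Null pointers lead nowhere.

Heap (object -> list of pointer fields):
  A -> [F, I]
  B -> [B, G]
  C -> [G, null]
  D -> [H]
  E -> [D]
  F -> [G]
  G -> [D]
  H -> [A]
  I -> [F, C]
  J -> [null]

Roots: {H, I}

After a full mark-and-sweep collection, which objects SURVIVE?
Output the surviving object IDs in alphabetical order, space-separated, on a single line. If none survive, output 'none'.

Answer: A C D F G H I

Derivation:
Roots: H I
Mark H: refs=A, marked=H
Mark I: refs=F C, marked=H I
Mark A: refs=F I, marked=A H I
Mark F: refs=G, marked=A F H I
Mark C: refs=G null, marked=A C F H I
Mark G: refs=D, marked=A C F G H I
Mark D: refs=H, marked=A C D F G H I
Unmarked (collected): B E J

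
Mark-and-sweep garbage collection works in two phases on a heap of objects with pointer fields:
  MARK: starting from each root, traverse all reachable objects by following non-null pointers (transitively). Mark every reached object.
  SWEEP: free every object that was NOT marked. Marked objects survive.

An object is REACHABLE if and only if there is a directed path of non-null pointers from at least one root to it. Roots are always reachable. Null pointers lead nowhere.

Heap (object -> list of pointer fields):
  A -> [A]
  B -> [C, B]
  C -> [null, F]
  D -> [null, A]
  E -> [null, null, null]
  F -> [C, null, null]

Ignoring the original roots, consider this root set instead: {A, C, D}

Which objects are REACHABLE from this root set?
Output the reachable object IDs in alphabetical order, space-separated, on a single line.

Roots: A C D
Mark A: refs=A, marked=A
Mark C: refs=null F, marked=A C
Mark D: refs=null A, marked=A C D
Mark F: refs=C null null, marked=A C D F
Unmarked (collected): B E

Answer: A C D F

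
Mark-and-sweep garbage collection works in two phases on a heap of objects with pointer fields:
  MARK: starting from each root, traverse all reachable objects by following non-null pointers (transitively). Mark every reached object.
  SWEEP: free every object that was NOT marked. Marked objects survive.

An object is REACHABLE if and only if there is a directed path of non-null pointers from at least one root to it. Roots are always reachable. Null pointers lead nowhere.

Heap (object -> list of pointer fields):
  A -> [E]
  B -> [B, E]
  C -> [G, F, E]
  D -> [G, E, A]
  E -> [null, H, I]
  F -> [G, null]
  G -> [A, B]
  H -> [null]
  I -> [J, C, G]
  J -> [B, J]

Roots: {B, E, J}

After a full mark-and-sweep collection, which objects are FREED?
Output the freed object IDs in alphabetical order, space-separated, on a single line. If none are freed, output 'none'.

Answer: D

Derivation:
Roots: B E J
Mark B: refs=B E, marked=B
Mark E: refs=null H I, marked=B E
Mark J: refs=B J, marked=B E J
Mark H: refs=null, marked=B E H J
Mark I: refs=J C G, marked=B E H I J
Mark C: refs=G F E, marked=B C E H I J
Mark G: refs=A B, marked=B C E G H I J
Mark F: refs=G null, marked=B C E F G H I J
Mark A: refs=E, marked=A B C E F G H I J
Unmarked (collected): D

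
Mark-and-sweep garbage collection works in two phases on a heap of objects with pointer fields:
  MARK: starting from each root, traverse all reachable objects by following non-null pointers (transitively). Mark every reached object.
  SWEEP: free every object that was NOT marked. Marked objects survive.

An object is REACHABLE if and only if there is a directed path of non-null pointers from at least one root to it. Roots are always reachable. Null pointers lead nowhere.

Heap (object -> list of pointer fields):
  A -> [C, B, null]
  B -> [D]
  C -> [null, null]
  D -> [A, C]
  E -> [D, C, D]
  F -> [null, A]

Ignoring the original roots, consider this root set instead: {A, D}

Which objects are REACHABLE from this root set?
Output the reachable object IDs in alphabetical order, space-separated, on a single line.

Answer: A B C D

Derivation:
Roots: A D
Mark A: refs=C B null, marked=A
Mark D: refs=A C, marked=A D
Mark C: refs=null null, marked=A C D
Mark B: refs=D, marked=A B C D
Unmarked (collected): E F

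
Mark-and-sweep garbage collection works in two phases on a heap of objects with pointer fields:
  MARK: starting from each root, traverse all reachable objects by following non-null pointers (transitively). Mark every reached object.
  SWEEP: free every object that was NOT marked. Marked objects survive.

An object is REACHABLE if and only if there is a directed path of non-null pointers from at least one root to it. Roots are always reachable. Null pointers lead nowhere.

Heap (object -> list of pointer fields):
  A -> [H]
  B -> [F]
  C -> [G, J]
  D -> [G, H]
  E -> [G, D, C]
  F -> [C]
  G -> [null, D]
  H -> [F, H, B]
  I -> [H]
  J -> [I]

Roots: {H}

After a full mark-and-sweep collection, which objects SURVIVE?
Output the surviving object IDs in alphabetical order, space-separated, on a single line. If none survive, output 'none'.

Roots: H
Mark H: refs=F H B, marked=H
Mark F: refs=C, marked=F H
Mark B: refs=F, marked=B F H
Mark C: refs=G J, marked=B C F H
Mark G: refs=null D, marked=B C F G H
Mark J: refs=I, marked=B C F G H J
Mark D: refs=G H, marked=B C D F G H J
Mark I: refs=H, marked=B C D F G H I J
Unmarked (collected): A E

Answer: B C D F G H I J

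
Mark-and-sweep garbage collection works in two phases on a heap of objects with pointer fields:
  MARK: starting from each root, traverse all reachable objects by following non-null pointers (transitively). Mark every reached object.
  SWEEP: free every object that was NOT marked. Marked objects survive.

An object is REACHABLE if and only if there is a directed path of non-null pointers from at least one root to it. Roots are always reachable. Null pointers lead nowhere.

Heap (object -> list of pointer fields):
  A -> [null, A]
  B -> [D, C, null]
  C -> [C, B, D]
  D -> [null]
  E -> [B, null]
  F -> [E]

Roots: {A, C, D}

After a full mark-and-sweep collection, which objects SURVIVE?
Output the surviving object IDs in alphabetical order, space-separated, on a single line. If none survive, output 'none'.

Roots: A C D
Mark A: refs=null A, marked=A
Mark C: refs=C B D, marked=A C
Mark D: refs=null, marked=A C D
Mark B: refs=D C null, marked=A B C D
Unmarked (collected): E F

Answer: A B C D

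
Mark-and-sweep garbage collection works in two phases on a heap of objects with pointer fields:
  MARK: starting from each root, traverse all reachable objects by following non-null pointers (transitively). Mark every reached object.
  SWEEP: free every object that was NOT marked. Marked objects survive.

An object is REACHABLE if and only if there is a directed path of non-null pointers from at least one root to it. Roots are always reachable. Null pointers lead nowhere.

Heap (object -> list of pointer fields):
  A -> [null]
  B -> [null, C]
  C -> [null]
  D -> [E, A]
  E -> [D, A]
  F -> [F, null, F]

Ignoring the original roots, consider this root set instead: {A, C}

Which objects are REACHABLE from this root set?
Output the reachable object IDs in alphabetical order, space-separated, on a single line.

Answer: A C

Derivation:
Roots: A C
Mark A: refs=null, marked=A
Mark C: refs=null, marked=A C
Unmarked (collected): B D E F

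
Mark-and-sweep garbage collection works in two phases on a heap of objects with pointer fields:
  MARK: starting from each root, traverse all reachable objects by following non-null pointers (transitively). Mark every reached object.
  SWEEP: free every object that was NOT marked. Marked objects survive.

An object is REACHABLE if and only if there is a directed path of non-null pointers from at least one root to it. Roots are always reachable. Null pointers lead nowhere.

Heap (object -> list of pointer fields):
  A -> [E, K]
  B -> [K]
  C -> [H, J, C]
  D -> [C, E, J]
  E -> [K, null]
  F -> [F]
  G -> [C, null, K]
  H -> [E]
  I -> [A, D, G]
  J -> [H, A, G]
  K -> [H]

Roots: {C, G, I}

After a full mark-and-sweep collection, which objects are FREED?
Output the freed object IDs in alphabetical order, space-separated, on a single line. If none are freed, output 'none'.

Answer: B F

Derivation:
Roots: C G I
Mark C: refs=H J C, marked=C
Mark G: refs=C null K, marked=C G
Mark I: refs=A D G, marked=C G I
Mark H: refs=E, marked=C G H I
Mark J: refs=H A G, marked=C G H I J
Mark K: refs=H, marked=C G H I J K
Mark A: refs=E K, marked=A C G H I J K
Mark D: refs=C E J, marked=A C D G H I J K
Mark E: refs=K null, marked=A C D E G H I J K
Unmarked (collected): B F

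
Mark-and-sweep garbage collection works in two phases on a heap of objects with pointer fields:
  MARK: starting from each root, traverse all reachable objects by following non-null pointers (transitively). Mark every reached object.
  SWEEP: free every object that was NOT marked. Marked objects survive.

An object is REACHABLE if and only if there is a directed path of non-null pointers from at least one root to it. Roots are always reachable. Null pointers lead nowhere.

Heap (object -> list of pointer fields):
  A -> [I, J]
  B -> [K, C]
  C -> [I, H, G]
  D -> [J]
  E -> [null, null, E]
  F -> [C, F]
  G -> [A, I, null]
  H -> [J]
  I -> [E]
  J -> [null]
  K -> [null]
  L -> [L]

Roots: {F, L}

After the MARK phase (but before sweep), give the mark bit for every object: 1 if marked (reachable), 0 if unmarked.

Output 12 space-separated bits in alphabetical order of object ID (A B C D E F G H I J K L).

Roots: F L
Mark F: refs=C F, marked=F
Mark L: refs=L, marked=F L
Mark C: refs=I H G, marked=C F L
Mark I: refs=E, marked=C F I L
Mark H: refs=J, marked=C F H I L
Mark G: refs=A I null, marked=C F G H I L
Mark E: refs=null null E, marked=C E F G H I L
Mark J: refs=null, marked=C E F G H I J L
Mark A: refs=I J, marked=A C E F G H I J L
Unmarked (collected): B D K

Answer: 1 0 1 0 1 1 1 1 1 1 0 1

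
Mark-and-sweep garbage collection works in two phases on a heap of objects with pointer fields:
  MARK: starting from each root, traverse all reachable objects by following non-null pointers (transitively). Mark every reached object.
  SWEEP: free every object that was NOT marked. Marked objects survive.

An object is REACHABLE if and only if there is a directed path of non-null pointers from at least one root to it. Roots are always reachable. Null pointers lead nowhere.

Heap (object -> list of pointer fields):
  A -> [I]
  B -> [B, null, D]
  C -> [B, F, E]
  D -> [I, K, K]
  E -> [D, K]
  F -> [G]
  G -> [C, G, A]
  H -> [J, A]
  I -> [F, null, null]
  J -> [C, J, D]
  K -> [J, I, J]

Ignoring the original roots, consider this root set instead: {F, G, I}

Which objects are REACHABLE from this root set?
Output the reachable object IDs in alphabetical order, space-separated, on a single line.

Roots: F G I
Mark F: refs=G, marked=F
Mark G: refs=C G A, marked=F G
Mark I: refs=F null null, marked=F G I
Mark C: refs=B F E, marked=C F G I
Mark A: refs=I, marked=A C F G I
Mark B: refs=B null D, marked=A B C F G I
Mark E: refs=D K, marked=A B C E F G I
Mark D: refs=I K K, marked=A B C D E F G I
Mark K: refs=J I J, marked=A B C D E F G I K
Mark J: refs=C J D, marked=A B C D E F G I J K
Unmarked (collected): H

Answer: A B C D E F G I J K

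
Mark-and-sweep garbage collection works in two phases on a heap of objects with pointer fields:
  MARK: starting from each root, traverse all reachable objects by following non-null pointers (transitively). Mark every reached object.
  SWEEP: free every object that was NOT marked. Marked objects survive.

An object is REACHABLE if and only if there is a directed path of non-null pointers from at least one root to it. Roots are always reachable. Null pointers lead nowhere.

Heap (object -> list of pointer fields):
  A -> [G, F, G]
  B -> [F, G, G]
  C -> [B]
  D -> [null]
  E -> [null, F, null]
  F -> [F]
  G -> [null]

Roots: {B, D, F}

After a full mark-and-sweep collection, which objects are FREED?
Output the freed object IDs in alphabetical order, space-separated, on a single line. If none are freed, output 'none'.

Roots: B D F
Mark B: refs=F G G, marked=B
Mark D: refs=null, marked=B D
Mark F: refs=F, marked=B D F
Mark G: refs=null, marked=B D F G
Unmarked (collected): A C E

Answer: A C E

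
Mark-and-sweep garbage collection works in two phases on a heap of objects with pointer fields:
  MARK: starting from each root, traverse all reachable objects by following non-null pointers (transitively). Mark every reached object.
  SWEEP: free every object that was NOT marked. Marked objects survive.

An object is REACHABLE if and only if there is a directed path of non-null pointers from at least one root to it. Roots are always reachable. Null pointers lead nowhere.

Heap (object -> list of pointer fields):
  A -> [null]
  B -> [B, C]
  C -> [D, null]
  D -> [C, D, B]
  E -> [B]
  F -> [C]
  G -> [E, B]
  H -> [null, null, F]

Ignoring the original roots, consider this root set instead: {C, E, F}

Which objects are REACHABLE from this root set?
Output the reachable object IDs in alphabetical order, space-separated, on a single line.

Roots: C E F
Mark C: refs=D null, marked=C
Mark E: refs=B, marked=C E
Mark F: refs=C, marked=C E F
Mark D: refs=C D B, marked=C D E F
Mark B: refs=B C, marked=B C D E F
Unmarked (collected): A G H

Answer: B C D E F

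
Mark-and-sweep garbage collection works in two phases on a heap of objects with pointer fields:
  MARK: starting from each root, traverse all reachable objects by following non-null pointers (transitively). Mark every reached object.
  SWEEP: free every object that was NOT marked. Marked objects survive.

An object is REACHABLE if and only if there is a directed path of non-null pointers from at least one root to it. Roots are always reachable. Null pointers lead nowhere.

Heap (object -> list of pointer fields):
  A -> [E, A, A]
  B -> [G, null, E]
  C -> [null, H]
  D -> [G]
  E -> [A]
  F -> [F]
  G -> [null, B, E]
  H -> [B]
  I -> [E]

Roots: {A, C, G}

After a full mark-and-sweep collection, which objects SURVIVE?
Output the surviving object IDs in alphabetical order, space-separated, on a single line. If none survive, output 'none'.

Roots: A C G
Mark A: refs=E A A, marked=A
Mark C: refs=null H, marked=A C
Mark G: refs=null B E, marked=A C G
Mark E: refs=A, marked=A C E G
Mark H: refs=B, marked=A C E G H
Mark B: refs=G null E, marked=A B C E G H
Unmarked (collected): D F I

Answer: A B C E G H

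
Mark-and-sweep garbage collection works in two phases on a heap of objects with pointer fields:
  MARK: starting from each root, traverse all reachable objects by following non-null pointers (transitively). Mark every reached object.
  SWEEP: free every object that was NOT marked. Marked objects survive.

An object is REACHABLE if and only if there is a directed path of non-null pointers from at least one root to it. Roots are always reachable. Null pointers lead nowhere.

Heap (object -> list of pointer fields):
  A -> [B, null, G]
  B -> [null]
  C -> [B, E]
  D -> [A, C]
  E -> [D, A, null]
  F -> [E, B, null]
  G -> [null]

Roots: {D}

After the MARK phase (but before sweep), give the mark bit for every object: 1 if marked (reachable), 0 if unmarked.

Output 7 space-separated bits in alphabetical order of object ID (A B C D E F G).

Roots: D
Mark D: refs=A C, marked=D
Mark A: refs=B null G, marked=A D
Mark C: refs=B E, marked=A C D
Mark B: refs=null, marked=A B C D
Mark G: refs=null, marked=A B C D G
Mark E: refs=D A null, marked=A B C D E G
Unmarked (collected): F

Answer: 1 1 1 1 1 0 1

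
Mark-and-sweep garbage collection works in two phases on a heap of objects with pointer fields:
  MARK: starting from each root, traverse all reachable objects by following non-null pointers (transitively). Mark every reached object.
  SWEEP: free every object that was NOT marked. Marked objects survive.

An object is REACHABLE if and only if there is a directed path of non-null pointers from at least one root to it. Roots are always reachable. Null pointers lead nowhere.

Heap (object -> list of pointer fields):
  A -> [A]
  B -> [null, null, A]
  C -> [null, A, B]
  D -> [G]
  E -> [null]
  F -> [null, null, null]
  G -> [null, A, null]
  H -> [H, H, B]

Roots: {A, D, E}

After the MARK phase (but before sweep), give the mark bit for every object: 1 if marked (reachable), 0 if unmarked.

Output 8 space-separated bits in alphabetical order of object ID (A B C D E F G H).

Answer: 1 0 0 1 1 0 1 0

Derivation:
Roots: A D E
Mark A: refs=A, marked=A
Mark D: refs=G, marked=A D
Mark E: refs=null, marked=A D E
Mark G: refs=null A null, marked=A D E G
Unmarked (collected): B C F H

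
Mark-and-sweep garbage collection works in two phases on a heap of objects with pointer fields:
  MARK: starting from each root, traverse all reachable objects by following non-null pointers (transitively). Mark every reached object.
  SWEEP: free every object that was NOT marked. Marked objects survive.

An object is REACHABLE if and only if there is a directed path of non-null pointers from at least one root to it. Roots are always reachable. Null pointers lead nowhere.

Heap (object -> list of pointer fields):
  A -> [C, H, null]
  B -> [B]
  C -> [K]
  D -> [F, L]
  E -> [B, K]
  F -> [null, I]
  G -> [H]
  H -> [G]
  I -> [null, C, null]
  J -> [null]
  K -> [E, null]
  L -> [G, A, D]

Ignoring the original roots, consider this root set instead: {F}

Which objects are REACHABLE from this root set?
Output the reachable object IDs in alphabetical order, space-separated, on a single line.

Answer: B C E F I K

Derivation:
Roots: F
Mark F: refs=null I, marked=F
Mark I: refs=null C null, marked=F I
Mark C: refs=K, marked=C F I
Mark K: refs=E null, marked=C F I K
Mark E: refs=B K, marked=C E F I K
Mark B: refs=B, marked=B C E F I K
Unmarked (collected): A D G H J L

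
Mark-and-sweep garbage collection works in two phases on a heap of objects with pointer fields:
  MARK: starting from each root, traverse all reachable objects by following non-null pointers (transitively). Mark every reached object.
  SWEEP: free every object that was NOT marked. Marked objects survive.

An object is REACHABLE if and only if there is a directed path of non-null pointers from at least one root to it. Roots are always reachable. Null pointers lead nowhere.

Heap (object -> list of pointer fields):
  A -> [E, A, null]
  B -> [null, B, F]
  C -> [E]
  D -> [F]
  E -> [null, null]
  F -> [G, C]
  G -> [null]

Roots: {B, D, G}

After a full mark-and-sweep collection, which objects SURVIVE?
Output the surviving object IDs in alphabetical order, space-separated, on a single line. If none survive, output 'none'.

Roots: B D G
Mark B: refs=null B F, marked=B
Mark D: refs=F, marked=B D
Mark G: refs=null, marked=B D G
Mark F: refs=G C, marked=B D F G
Mark C: refs=E, marked=B C D F G
Mark E: refs=null null, marked=B C D E F G
Unmarked (collected): A

Answer: B C D E F G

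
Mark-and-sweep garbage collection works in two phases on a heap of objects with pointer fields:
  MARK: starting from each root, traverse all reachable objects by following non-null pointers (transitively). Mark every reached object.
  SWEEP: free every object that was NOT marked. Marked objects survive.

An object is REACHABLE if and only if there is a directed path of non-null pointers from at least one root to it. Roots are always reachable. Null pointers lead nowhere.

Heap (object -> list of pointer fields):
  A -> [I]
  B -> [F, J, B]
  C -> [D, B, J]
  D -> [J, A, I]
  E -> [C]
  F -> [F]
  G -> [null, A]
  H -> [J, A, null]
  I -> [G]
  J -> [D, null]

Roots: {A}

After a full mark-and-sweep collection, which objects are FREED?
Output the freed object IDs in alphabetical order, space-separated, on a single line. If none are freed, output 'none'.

Roots: A
Mark A: refs=I, marked=A
Mark I: refs=G, marked=A I
Mark G: refs=null A, marked=A G I
Unmarked (collected): B C D E F H J

Answer: B C D E F H J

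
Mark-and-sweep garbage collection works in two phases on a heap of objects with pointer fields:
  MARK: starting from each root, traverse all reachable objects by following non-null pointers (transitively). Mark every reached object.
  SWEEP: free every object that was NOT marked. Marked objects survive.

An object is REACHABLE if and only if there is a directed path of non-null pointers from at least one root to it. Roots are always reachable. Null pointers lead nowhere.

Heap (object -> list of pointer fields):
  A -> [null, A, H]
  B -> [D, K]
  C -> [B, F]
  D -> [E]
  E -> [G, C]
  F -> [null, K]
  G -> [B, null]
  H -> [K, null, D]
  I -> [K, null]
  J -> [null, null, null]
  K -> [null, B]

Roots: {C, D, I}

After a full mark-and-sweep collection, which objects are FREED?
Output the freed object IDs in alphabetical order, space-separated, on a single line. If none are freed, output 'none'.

Answer: A H J

Derivation:
Roots: C D I
Mark C: refs=B F, marked=C
Mark D: refs=E, marked=C D
Mark I: refs=K null, marked=C D I
Mark B: refs=D K, marked=B C D I
Mark F: refs=null K, marked=B C D F I
Mark E: refs=G C, marked=B C D E F I
Mark K: refs=null B, marked=B C D E F I K
Mark G: refs=B null, marked=B C D E F G I K
Unmarked (collected): A H J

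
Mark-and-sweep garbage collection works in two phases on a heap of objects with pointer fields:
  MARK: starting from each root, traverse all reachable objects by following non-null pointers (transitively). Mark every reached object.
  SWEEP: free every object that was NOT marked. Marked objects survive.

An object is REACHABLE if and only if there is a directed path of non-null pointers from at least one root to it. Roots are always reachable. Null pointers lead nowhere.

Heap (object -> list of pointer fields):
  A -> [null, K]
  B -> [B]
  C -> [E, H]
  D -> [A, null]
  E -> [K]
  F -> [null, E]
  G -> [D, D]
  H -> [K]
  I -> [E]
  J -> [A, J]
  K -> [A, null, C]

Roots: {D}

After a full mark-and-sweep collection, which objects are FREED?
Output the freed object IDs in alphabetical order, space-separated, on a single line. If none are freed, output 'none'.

Roots: D
Mark D: refs=A null, marked=D
Mark A: refs=null K, marked=A D
Mark K: refs=A null C, marked=A D K
Mark C: refs=E H, marked=A C D K
Mark E: refs=K, marked=A C D E K
Mark H: refs=K, marked=A C D E H K
Unmarked (collected): B F G I J

Answer: B F G I J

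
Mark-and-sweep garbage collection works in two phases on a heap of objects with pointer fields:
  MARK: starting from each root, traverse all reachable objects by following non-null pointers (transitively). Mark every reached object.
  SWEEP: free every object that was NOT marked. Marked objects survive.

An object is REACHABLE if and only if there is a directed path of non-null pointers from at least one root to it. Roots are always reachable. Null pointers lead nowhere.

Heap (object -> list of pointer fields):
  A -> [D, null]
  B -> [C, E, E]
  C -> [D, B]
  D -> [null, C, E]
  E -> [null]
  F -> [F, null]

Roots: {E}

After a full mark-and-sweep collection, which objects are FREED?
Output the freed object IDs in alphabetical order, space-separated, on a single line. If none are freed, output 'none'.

Roots: E
Mark E: refs=null, marked=E
Unmarked (collected): A B C D F

Answer: A B C D F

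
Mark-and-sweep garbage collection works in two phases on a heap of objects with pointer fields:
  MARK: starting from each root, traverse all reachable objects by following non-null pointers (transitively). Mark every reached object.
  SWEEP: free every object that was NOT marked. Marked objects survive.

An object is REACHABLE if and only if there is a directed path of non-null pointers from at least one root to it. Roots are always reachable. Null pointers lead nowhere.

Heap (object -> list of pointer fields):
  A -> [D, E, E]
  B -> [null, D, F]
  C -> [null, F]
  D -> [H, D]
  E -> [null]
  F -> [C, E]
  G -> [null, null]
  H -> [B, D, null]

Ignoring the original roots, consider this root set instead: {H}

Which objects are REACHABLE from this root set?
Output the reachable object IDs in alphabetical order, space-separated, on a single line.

Roots: H
Mark H: refs=B D null, marked=H
Mark B: refs=null D F, marked=B H
Mark D: refs=H D, marked=B D H
Mark F: refs=C E, marked=B D F H
Mark C: refs=null F, marked=B C D F H
Mark E: refs=null, marked=B C D E F H
Unmarked (collected): A G

Answer: B C D E F H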